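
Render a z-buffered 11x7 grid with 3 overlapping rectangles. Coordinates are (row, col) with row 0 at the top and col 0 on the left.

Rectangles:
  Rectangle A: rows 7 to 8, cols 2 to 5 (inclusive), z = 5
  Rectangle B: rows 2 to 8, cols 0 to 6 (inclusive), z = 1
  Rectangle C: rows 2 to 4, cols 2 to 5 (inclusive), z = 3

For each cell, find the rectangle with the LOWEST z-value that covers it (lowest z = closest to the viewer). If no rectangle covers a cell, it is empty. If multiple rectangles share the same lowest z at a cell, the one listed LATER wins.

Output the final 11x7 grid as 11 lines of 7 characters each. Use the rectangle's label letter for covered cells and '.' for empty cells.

.......
.......
BBBBBBB
BBBBBBB
BBBBBBB
BBBBBBB
BBBBBBB
BBBBBBB
BBBBBBB
.......
.......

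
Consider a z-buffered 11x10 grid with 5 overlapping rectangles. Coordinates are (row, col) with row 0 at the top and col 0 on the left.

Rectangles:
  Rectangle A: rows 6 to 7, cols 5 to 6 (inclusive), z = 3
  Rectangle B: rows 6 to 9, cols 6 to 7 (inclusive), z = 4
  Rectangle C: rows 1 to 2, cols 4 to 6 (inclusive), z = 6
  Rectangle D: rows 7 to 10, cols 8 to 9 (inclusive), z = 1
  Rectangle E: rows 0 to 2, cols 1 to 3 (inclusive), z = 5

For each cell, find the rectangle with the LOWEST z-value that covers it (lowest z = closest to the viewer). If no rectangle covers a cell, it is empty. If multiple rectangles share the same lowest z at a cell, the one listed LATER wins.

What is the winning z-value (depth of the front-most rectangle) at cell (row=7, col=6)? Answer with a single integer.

Answer: 3

Derivation:
Check cell (7,6):
  A: rows 6-7 cols 5-6 z=3 -> covers; best now A (z=3)
  B: rows 6-9 cols 6-7 z=4 -> covers; best now A (z=3)
  C: rows 1-2 cols 4-6 -> outside (row miss)
  D: rows 7-10 cols 8-9 -> outside (col miss)
  E: rows 0-2 cols 1-3 -> outside (row miss)
Winner: A at z=3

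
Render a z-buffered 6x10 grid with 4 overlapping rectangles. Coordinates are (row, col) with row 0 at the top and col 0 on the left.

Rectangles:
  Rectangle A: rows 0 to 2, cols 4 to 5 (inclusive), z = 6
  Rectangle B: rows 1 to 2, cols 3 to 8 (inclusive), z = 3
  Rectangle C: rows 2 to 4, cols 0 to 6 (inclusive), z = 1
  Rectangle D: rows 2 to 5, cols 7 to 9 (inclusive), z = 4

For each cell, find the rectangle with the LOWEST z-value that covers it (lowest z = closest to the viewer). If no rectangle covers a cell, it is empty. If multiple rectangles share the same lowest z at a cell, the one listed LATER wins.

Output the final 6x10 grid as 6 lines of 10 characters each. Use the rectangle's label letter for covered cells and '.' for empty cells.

....AA....
...BBBBBB.
CCCCCCCBBD
CCCCCCCDDD
CCCCCCCDDD
.......DDD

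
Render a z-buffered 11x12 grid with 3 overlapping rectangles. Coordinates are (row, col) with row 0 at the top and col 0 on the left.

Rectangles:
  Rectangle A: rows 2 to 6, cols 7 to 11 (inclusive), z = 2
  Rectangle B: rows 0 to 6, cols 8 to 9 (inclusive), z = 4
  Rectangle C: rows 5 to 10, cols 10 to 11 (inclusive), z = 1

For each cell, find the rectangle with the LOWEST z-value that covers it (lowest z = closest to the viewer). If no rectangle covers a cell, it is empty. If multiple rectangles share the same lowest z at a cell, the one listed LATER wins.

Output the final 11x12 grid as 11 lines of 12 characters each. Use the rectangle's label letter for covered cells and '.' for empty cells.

........BB..
........BB..
.......AAAAA
.......AAAAA
.......AAAAA
.......AAACC
.......AAACC
..........CC
..........CC
..........CC
..........CC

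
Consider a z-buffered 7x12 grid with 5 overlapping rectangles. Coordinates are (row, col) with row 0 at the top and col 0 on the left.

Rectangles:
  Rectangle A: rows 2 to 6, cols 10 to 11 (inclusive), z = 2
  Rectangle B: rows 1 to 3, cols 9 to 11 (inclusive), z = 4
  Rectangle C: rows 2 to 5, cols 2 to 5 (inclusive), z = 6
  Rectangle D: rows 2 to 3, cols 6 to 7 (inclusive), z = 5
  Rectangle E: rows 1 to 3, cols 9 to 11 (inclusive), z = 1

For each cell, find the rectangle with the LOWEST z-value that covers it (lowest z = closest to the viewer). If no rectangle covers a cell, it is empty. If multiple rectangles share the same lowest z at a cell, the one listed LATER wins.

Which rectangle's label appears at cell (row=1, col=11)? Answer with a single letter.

Check cell (1,11):
  A: rows 2-6 cols 10-11 -> outside (row miss)
  B: rows 1-3 cols 9-11 z=4 -> covers; best now B (z=4)
  C: rows 2-5 cols 2-5 -> outside (row miss)
  D: rows 2-3 cols 6-7 -> outside (row miss)
  E: rows 1-3 cols 9-11 z=1 -> covers; best now E (z=1)
Winner: E at z=1

Answer: E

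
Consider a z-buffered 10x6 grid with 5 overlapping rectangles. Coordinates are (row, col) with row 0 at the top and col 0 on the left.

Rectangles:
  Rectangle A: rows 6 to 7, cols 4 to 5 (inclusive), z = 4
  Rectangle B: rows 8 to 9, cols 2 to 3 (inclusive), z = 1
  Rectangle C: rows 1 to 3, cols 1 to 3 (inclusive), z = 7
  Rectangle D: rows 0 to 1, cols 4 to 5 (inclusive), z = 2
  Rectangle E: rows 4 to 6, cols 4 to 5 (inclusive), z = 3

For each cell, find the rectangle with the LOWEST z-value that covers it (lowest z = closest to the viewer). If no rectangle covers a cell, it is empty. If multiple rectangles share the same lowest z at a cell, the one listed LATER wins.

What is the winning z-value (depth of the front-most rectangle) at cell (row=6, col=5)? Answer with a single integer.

Answer: 3

Derivation:
Check cell (6,5):
  A: rows 6-7 cols 4-5 z=4 -> covers; best now A (z=4)
  B: rows 8-9 cols 2-3 -> outside (row miss)
  C: rows 1-3 cols 1-3 -> outside (row miss)
  D: rows 0-1 cols 4-5 -> outside (row miss)
  E: rows 4-6 cols 4-5 z=3 -> covers; best now E (z=3)
Winner: E at z=3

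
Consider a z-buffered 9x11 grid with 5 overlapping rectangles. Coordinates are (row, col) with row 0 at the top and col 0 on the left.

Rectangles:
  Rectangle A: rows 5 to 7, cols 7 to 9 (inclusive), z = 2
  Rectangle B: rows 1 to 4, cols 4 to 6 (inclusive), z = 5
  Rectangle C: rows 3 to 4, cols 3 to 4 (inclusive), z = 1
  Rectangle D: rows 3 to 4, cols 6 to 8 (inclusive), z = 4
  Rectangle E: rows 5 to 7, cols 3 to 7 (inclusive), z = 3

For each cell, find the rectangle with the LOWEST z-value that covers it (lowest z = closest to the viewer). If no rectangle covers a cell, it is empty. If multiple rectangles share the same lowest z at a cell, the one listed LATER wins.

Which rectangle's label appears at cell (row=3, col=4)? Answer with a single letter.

Check cell (3,4):
  A: rows 5-7 cols 7-9 -> outside (row miss)
  B: rows 1-4 cols 4-6 z=5 -> covers; best now B (z=5)
  C: rows 3-4 cols 3-4 z=1 -> covers; best now C (z=1)
  D: rows 3-4 cols 6-8 -> outside (col miss)
  E: rows 5-7 cols 3-7 -> outside (row miss)
Winner: C at z=1

Answer: C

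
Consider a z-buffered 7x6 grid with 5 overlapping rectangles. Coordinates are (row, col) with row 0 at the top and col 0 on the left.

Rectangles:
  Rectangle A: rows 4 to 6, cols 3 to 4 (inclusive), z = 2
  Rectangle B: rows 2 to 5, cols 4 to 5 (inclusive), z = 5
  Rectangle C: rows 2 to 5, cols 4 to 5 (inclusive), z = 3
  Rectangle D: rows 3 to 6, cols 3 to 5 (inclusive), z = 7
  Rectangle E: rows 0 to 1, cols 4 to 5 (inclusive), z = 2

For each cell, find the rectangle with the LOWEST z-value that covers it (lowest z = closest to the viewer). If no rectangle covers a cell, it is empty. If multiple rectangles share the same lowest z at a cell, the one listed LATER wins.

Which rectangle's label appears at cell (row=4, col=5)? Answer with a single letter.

Answer: C

Derivation:
Check cell (4,5):
  A: rows 4-6 cols 3-4 -> outside (col miss)
  B: rows 2-5 cols 4-5 z=5 -> covers; best now B (z=5)
  C: rows 2-5 cols 4-5 z=3 -> covers; best now C (z=3)
  D: rows 3-6 cols 3-5 z=7 -> covers; best now C (z=3)
  E: rows 0-1 cols 4-5 -> outside (row miss)
Winner: C at z=3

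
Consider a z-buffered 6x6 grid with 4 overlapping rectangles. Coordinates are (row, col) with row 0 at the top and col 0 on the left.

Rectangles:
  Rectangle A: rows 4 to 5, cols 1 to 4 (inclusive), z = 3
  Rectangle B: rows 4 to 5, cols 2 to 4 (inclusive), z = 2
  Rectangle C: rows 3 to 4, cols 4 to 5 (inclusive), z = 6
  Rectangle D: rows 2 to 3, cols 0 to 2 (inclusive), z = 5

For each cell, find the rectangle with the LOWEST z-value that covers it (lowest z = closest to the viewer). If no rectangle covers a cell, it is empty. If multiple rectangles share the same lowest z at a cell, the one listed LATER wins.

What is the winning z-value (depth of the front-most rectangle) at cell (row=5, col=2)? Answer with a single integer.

Answer: 2

Derivation:
Check cell (5,2):
  A: rows 4-5 cols 1-4 z=3 -> covers; best now A (z=3)
  B: rows 4-5 cols 2-4 z=2 -> covers; best now B (z=2)
  C: rows 3-4 cols 4-5 -> outside (row miss)
  D: rows 2-3 cols 0-2 -> outside (row miss)
Winner: B at z=2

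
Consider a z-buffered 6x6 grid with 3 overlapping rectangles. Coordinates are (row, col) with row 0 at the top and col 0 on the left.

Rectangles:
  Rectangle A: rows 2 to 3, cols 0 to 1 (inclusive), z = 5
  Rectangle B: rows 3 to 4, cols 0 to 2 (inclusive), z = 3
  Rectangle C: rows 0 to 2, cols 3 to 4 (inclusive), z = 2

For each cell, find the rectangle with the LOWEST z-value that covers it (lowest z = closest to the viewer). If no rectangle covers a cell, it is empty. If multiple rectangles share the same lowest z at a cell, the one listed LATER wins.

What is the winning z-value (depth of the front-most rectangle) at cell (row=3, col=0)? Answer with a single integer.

Check cell (3,0):
  A: rows 2-3 cols 0-1 z=5 -> covers; best now A (z=5)
  B: rows 3-4 cols 0-2 z=3 -> covers; best now B (z=3)
  C: rows 0-2 cols 3-4 -> outside (row miss)
Winner: B at z=3

Answer: 3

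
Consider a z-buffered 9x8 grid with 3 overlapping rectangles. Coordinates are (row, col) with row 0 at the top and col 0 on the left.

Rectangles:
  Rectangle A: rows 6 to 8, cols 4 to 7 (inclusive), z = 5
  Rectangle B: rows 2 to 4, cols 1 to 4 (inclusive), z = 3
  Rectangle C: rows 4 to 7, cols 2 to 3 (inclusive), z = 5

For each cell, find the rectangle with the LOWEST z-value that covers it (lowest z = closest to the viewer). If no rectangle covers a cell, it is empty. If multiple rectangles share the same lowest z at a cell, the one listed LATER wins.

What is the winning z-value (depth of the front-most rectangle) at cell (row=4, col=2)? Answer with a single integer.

Check cell (4,2):
  A: rows 6-8 cols 4-7 -> outside (row miss)
  B: rows 2-4 cols 1-4 z=3 -> covers; best now B (z=3)
  C: rows 4-7 cols 2-3 z=5 -> covers; best now B (z=3)
Winner: B at z=3

Answer: 3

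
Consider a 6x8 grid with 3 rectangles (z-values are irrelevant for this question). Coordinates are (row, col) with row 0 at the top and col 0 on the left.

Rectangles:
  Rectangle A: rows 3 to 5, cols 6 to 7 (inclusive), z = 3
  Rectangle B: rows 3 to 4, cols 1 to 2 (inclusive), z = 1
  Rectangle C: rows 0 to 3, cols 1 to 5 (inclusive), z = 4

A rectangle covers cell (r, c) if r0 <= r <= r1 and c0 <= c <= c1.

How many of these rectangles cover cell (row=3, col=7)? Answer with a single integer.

Answer: 1

Derivation:
Check cell (3,7):
  A: rows 3-5 cols 6-7 -> covers
  B: rows 3-4 cols 1-2 -> outside (col miss)
  C: rows 0-3 cols 1-5 -> outside (col miss)
Count covering = 1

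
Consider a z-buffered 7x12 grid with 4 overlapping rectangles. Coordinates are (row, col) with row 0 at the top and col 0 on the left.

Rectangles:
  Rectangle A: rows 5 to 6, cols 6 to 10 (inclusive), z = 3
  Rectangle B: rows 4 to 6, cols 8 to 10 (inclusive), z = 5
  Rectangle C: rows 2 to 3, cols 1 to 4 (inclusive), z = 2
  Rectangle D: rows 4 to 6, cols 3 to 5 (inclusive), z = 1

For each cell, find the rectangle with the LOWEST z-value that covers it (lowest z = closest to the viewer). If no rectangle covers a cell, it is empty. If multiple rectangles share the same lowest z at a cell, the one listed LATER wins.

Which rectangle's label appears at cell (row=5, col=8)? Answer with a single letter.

Check cell (5,8):
  A: rows 5-6 cols 6-10 z=3 -> covers; best now A (z=3)
  B: rows 4-6 cols 8-10 z=5 -> covers; best now A (z=3)
  C: rows 2-3 cols 1-4 -> outside (row miss)
  D: rows 4-6 cols 3-5 -> outside (col miss)
Winner: A at z=3

Answer: A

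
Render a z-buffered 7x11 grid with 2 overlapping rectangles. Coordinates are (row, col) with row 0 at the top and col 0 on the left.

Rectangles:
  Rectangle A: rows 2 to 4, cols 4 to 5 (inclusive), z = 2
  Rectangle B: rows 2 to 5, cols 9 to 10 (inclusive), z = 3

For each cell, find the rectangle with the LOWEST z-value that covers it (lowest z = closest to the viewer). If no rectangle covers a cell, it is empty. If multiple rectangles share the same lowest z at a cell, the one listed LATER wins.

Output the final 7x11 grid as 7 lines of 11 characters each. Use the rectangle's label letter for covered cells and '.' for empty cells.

...........
...........
....AA...BB
....AA...BB
....AA...BB
.........BB
...........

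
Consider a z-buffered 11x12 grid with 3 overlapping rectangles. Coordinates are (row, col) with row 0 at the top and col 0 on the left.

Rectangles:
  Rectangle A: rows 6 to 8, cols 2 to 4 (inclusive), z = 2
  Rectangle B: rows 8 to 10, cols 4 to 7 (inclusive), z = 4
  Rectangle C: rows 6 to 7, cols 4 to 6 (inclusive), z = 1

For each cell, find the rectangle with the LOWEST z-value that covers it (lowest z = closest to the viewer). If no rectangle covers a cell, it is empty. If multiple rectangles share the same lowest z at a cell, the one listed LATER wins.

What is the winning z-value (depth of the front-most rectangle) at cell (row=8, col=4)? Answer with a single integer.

Check cell (8,4):
  A: rows 6-8 cols 2-4 z=2 -> covers; best now A (z=2)
  B: rows 8-10 cols 4-7 z=4 -> covers; best now A (z=2)
  C: rows 6-7 cols 4-6 -> outside (row miss)
Winner: A at z=2

Answer: 2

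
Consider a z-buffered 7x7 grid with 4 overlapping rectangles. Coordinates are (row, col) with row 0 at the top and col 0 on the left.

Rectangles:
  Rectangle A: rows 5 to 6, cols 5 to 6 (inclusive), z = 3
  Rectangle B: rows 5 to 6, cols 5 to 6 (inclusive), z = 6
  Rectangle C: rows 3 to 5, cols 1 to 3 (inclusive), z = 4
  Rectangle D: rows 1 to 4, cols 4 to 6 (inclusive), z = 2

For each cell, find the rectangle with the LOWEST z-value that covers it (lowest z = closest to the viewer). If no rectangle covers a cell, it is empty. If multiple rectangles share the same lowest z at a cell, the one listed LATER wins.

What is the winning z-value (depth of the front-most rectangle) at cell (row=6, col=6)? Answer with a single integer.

Answer: 3

Derivation:
Check cell (6,6):
  A: rows 5-6 cols 5-6 z=3 -> covers; best now A (z=3)
  B: rows 5-6 cols 5-6 z=6 -> covers; best now A (z=3)
  C: rows 3-5 cols 1-3 -> outside (row miss)
  D: rows 1-4 cols 4-6 -> outside (row miss)
Winner: A at z=3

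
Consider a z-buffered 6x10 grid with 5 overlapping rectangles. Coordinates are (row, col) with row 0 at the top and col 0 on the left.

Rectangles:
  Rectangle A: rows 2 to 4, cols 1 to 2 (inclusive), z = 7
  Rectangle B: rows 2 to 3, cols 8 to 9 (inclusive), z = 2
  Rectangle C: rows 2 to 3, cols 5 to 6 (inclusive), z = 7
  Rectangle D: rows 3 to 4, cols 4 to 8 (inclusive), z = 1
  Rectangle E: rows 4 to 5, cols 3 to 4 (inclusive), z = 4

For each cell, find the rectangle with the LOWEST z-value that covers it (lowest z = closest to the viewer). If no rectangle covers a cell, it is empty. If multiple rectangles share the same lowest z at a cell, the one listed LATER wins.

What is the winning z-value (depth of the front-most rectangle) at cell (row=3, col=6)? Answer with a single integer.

Check cell (3,6):
  A: rows 2-4 cols 1-2 -> outside (col miss)
  B: rows 2-3 cols 8-9 -> outside (col miss)
  C: rows 2-3 cols 5-6 z=7 -> covers; best now C (z=7)
  D: rows 3-4 cols 4-8 z=1 -> covers; best now D (z=1)
  E: rows 4-5 cols 3-4 -> outside (row miss)
Winner: D at z=1

Answer: 1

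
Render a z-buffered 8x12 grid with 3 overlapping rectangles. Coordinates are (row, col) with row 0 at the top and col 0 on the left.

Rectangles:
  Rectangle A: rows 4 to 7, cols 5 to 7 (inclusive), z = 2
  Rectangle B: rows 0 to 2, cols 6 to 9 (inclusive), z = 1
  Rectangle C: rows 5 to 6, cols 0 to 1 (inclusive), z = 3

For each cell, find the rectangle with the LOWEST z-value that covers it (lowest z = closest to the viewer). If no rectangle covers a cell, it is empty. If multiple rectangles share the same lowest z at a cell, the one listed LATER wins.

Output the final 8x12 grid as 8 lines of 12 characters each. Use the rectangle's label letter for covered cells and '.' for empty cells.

......BBBB..
......BBBB..
......BBBB..
............
.....AAA....
CC...AAA....
CC...AAA....
.....AAA....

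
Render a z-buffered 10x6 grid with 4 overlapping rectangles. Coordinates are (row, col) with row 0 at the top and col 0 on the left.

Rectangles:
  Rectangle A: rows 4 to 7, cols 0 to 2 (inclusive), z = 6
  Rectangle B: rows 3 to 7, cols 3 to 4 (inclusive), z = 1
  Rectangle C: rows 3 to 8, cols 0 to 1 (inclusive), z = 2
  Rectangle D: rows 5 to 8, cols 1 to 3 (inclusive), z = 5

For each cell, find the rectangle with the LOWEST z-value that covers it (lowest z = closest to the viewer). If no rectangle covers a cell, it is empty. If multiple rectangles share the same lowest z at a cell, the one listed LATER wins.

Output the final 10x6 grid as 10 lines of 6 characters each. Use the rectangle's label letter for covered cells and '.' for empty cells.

......
......
......
CC.BB.
CCABB.
CCDBB.
CCDBB.
CCDBB.
CCDD..
......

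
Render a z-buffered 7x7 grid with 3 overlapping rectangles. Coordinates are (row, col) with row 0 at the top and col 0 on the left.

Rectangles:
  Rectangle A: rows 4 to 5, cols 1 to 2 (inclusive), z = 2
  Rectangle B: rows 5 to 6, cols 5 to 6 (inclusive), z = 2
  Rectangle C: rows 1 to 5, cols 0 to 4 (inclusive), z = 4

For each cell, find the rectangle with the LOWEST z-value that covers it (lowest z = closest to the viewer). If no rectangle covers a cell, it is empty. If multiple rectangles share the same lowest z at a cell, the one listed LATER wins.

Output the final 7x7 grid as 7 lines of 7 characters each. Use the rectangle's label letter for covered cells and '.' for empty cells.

.......
CCCCC..
CCCCC..
CCCCC..
CAACC..
CAACCBB
.....BB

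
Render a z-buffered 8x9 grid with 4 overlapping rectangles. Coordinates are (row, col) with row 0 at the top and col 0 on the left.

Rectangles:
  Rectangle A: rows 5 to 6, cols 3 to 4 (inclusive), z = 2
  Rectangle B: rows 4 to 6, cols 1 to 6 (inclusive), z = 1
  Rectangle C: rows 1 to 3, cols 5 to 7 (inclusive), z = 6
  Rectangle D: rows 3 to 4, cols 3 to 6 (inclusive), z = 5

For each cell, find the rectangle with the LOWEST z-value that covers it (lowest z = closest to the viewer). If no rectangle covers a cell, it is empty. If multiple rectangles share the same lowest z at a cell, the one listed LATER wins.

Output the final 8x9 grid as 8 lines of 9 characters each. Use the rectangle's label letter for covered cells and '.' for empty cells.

.........
.....CCC.
.....CCC.
...DDDDC.
.BBBBBB..
.BBBBBB..
.BBBBBB..
.........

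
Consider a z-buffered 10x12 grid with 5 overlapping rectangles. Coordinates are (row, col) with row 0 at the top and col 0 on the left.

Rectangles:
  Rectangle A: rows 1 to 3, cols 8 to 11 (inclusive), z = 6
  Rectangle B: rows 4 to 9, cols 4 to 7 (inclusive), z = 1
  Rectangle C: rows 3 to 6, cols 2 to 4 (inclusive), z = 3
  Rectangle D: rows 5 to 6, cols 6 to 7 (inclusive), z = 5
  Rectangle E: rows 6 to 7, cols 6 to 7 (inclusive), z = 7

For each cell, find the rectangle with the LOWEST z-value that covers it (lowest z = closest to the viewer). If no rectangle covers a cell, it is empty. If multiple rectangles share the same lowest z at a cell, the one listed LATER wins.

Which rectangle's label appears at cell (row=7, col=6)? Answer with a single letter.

Check cell (7,6):
  A: rows 1-3 cols 8-11 -> outside (row miss)
  B: rows 4-9 cols 4-7 z=1 -> covers; best now B (z=1)
  C: rows 3-6 cols 2-4 -> outside (row miss)
  D: rows 5-6 cols 6-7 -> outside (row miss)
  E: rows 6-7 cols 6-7 z=7 -> covers; best now B (z=1)
Winner: B at z=1

Answer: B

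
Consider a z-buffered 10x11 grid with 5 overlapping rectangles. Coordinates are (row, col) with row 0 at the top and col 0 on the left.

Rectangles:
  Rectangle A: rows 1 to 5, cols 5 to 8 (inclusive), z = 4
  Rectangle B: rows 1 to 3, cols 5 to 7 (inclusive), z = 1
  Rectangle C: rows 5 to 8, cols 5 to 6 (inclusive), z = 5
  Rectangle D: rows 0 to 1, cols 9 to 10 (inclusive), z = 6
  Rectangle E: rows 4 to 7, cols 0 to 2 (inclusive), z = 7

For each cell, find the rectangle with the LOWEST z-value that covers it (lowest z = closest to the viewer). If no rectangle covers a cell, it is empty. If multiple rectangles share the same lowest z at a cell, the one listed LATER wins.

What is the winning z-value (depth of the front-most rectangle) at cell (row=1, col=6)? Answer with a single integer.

Answer: 1

Derivation:
Check cell (1,6):
  A: rows 1-5 cols 5-8 z=4 -> covers; best now A (z=4)
  B: rows 1-3 cols 5-7 z=1 -> covers; best now B (z=1)
  C: rows 5-8 cols 5-6 -> outside (row miss)
  D: rows 0-1 cols 9-10 -> outside (col miss)
  E: rows 4-7 cols 0-2 -> outside (row miss)
Winner: B at z=1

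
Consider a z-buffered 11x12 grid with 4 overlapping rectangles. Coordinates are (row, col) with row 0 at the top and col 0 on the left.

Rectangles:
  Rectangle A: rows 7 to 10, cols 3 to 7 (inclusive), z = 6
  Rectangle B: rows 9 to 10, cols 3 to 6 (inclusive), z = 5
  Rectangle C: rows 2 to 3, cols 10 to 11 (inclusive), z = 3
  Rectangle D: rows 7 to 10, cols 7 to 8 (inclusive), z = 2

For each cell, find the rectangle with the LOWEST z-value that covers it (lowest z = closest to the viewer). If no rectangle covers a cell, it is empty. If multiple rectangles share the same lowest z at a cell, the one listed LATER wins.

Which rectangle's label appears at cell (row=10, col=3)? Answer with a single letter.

Check cell (10,3):
  A: rows 7-10 cols 3-7 z=6 -> covers; best now A (z=6)
  B: rows 9-10 cols 3-6 z=5 -> covers; best now B (z=5)
  C: rows 2-3 cols 10-11 -> outside (row miss)
  D: rows 7-10 cols 7-8 -> outside (col miss)
Winner: B at z=5

Answer: B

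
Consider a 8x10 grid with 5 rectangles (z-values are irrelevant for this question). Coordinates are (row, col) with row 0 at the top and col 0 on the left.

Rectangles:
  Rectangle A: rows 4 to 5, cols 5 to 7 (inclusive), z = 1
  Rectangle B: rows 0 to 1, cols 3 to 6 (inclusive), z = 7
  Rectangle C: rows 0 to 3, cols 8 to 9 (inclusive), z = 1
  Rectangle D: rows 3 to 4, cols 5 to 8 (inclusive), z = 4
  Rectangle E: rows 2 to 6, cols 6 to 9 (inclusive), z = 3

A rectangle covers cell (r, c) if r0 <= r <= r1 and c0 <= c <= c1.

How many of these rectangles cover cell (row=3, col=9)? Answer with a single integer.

Answer: 2

Derivation:
Check cell (3,9):
  A: rows 4-5 cols 5-7 -> outside (row miss)
  B: rows 0-1 cols 3-6 -> outside (row miss)
  C: rows 0-3 cols 8-9 -> covers
  D: rows 3-4 cols 5-8 -> outside (col miss)
  E: rows 2-6 cols 6-9 -> covers
Count covering = 2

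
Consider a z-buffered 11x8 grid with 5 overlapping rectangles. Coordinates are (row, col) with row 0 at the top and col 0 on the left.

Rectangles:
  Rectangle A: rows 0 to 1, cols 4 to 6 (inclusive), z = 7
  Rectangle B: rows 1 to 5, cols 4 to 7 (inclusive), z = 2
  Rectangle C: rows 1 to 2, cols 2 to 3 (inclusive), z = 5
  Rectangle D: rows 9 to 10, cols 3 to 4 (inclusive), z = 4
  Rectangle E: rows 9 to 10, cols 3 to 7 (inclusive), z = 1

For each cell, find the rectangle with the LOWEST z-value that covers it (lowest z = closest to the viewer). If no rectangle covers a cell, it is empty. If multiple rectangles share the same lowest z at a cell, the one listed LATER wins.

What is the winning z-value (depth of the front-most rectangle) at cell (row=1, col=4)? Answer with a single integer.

Check cell (1,4):
  A: rows 0-1 cols 4-6 z=7 -> covers; best now A (z=7)
  B: rows 1-5 cols 4-7 z=2 -> covers; best now B (z=2)
  C: rows 1-2 cols 2-3 -> outside (col miss)
  D: rows 9-10 cols 3-4 -> outside (row miss)
  E: rows 9-10 cols 3-7 -> outside (row miss)
Winner: B at z=2

Answer: 2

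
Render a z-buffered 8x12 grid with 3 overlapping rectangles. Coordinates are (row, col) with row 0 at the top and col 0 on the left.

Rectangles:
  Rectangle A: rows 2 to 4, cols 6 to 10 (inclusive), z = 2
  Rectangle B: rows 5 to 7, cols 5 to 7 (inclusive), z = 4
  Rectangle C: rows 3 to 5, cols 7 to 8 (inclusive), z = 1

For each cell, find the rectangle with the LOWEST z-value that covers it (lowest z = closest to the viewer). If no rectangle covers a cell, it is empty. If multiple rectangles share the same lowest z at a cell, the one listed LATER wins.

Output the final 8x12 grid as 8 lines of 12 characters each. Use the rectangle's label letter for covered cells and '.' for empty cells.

............
............
......AAAAA.
......ACCAA.
......ACCAA.
.....BBCC...
.....BBB....
.....BBB....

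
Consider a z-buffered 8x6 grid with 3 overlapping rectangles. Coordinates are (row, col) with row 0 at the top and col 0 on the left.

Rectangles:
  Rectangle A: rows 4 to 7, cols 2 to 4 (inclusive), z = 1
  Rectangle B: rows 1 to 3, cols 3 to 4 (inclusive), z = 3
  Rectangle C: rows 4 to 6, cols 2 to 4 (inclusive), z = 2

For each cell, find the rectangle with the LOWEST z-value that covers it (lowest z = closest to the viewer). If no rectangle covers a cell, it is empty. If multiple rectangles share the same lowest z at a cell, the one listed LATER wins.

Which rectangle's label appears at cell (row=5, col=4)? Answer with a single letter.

Check cell (5,4):
  A: rows 4-7 cols 2-4 z=1 -> covers; best now A (z=1)
  B: rows 1-3 cols 3-4 -> outside (row miss)
  C: rows 4-6 cols 2-4 z=2 -> covers; best now A (z=1)
Winner: A at z=1

Answer: A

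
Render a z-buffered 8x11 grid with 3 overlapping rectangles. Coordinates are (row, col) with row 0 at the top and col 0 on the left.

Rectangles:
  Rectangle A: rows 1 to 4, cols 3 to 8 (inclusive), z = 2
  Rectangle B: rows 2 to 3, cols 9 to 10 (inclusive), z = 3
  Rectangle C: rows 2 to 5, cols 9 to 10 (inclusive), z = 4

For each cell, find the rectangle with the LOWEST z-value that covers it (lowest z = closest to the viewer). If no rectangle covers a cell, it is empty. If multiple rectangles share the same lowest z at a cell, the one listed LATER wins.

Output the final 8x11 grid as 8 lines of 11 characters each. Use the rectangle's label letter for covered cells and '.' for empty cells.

...........
...AAAAAA..
...AAAAAABB
...AAAAAABB
...AAAAAACC
.........CC
...........
...........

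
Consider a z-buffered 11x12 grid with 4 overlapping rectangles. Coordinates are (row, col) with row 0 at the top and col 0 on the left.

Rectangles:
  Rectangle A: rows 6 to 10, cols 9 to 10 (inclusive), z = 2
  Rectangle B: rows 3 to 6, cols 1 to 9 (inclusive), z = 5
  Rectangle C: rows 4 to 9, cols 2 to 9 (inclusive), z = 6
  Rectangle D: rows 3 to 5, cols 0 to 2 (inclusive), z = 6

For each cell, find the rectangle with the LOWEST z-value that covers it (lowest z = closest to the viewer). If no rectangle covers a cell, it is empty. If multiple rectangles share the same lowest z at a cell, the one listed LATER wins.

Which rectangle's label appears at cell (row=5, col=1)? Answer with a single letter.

Answer: B

Derivation:
Check cell (5,1):
  A: rows 6-10 cols 9-10 -> outside (row miss)
  B: rows 3-6 cols 1-9 z=5 -> covers; best now B (z=5)
  C: rows 4-9 cols 2-9 -> outside (col miss)
  D: rows 3-5 cols 0-2 z=6 -> covers; best now B (z=5)
Winner: B at z=5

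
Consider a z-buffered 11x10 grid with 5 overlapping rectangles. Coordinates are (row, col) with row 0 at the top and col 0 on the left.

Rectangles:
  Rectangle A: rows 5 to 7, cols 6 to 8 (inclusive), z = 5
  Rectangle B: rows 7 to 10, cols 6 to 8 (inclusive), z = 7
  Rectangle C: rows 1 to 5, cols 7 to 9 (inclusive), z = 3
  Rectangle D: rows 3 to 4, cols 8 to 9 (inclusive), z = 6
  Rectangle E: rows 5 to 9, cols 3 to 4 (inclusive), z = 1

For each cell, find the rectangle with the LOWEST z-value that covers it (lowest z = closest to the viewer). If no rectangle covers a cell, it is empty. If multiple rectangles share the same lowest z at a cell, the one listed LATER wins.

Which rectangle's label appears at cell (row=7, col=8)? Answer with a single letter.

Answer: A

Derivation:
Check cell (7,8):
  A: rows 5-7 cols 6-8 z=5 -> covers; best now A (z=5)
  B: rows 7-10 cols 6-8 z=7 -> covers; best now A (z=5)
  C: rows 1-5 cols 7-9 -> outside (row miss)
  D: rows 3-4 cols 8-9 -> outside (row miss)
  E: rows 5-9 cols 3-4 -> outside (col miss)
Winner: A at z=5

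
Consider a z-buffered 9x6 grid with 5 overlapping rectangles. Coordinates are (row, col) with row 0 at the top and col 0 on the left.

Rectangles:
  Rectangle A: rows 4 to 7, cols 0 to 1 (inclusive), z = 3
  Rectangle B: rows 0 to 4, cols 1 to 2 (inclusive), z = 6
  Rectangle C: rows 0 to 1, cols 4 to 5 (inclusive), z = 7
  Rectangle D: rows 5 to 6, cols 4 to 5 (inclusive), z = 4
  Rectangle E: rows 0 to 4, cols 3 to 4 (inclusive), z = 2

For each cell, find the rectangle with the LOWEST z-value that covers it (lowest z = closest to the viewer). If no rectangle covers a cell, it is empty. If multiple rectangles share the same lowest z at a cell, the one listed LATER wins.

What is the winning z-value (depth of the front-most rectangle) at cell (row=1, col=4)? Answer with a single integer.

Check cell (1,4):
  A: rows 4-7 cols 0-1 -> outside (row miss)
  B: rows 0-4 cols 1-2 -> outside (col miss)
  C: rows 0-1 cols 4-5 z=7 -> covers; best now C (z=7)
  D: rows 5-6 cols 4-5 -> outside (row miss)
  E: rows 0-4 cols 3-4 z=2 -> covers; best now E (z=2)
Winner: E at z=2

Answer: 2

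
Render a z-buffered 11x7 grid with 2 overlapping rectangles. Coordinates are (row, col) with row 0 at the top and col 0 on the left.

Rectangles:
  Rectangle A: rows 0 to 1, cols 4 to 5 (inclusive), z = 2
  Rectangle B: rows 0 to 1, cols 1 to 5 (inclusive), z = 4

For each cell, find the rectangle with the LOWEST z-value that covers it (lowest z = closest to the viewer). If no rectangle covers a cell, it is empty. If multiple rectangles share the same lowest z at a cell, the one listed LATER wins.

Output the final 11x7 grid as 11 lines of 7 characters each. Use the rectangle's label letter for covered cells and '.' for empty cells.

.BBBAA.
.BBBAA.
.......
.......
.......
.......
.......
.......
.......
.......
.......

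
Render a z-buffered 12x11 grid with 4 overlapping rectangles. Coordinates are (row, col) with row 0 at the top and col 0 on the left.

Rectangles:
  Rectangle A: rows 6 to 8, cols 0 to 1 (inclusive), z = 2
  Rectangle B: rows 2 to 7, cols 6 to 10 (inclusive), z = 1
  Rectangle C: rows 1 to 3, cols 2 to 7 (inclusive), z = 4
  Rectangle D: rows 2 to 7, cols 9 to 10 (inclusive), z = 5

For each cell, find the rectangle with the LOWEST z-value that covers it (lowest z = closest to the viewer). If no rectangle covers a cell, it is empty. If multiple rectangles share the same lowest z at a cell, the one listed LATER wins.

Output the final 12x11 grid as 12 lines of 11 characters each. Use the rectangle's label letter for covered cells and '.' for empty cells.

...........
..CCCCCC...
..CCCCBBBBB
..CCCCBBBBB
......BBBBB
......BBBBB
AA....BBBBB
AA....BBBBB
AA.........
...........
...........
...........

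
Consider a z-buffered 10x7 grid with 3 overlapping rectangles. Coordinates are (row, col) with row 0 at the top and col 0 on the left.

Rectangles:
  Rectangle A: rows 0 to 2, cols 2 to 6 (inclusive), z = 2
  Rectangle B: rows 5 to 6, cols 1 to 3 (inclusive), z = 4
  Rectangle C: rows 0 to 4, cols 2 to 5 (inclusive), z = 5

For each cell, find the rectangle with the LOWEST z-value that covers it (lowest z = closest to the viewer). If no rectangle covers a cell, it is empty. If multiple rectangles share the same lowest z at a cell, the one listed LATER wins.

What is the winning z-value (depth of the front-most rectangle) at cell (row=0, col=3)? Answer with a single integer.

Answer: 2

Derivation:
Check cell (0,3):
  A: rows 0-2 cols 2-6 z=2 -> covers; best now A (z=2)
  B: rows 5-6 cols 1-3 -> outside (row miss)
  C: rows 0-4 cols 2-5 z=5 -> covers; best now A (z=2)
Winner: A at z=2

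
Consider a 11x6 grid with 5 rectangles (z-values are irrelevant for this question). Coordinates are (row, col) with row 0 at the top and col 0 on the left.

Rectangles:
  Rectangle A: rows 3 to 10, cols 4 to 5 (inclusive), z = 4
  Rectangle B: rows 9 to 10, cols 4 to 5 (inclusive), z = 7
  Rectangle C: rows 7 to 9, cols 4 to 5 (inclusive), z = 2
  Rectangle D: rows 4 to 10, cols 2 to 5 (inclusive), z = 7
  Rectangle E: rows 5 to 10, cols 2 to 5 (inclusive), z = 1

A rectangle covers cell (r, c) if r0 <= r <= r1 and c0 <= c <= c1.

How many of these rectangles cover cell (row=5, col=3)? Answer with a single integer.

Check cell (5,3):
  A: rows 3-10 cols 4-5 -> outside (col miss)
  B: rows 9-10 cols 4-5 -> outside (row miss)
  C: rows 7-9 cols 4-5 -> outside (row miss)
  D: rows 4-10 cols 2-5 -> covers
  E: rows 5-10 cols 2-5 -> covers
Count covering = 2

Answer: 2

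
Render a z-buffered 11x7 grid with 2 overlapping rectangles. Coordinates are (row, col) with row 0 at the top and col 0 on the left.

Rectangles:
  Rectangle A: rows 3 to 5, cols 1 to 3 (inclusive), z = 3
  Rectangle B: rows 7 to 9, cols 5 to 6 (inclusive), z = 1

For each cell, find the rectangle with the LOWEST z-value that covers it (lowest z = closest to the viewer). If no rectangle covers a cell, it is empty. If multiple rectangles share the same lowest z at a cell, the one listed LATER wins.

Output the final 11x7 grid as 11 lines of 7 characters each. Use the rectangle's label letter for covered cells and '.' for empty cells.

.......
.......
.......
.AAA...
.AAA...
.AAA...
.......
.....BB
.....BB
.....BB
.......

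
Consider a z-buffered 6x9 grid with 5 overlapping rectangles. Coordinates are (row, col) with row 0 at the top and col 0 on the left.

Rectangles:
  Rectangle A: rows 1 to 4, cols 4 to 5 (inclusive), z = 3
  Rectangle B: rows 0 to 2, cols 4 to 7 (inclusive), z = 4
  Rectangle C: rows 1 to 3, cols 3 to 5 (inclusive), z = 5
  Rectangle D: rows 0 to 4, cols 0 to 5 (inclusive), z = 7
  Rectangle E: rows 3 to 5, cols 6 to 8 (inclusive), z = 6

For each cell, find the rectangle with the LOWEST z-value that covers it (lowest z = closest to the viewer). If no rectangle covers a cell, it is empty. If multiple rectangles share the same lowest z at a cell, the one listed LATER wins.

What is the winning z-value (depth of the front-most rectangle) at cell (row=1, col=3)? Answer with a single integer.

Check cell (1,3):
  A: rows 1-4 cols 4-5 -> outside (col miss)
  B: rows 0-2 cols 4-7 -> outside (col miss)
  C: rows 1-3 cols 3-5 z=5 -> covers; best now C (z=5)
  D: rows 0-4 cols 0-5 z=7 -> covers; best now C (z=5)
  E: rows 3-5 cols 6-8 -> outside (row miss)
Winner: C at z=5

Answer: 5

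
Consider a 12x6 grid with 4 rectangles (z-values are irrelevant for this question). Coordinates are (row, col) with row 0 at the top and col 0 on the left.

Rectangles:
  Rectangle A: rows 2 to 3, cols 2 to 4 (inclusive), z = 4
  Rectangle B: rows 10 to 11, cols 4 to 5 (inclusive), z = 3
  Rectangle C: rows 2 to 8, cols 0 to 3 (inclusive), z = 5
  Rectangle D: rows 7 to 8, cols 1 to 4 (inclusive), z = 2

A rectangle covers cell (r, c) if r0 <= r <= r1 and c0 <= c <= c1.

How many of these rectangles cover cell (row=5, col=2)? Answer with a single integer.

Check cell (5,2):
  A: rows 2-3 cols 2-4 -> outside (row miss)
  B: rows 10-11 cols 4-5 -> outside (row miss)
  C: rows 2-8 cols 0-3 -> covers
  D: rows 7-8 cols 1-4 -> outside (row miss)
Count covering = 1

Answer: 1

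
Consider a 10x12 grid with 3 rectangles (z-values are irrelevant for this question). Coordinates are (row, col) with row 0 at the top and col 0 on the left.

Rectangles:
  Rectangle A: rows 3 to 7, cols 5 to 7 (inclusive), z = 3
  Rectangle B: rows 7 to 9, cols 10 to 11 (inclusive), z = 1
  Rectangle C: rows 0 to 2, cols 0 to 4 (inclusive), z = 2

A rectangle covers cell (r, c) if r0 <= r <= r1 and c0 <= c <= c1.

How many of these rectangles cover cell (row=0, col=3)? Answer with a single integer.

Check cell (0,3):
  A: rows 3-7 cols 5-7 -> outside (row miss)
  B: rows 7-9 cols 10-11 -> outside (row miss)
  C: rows 0-2 cols 0-4 -> covers
Count covering = 1

Answer: 1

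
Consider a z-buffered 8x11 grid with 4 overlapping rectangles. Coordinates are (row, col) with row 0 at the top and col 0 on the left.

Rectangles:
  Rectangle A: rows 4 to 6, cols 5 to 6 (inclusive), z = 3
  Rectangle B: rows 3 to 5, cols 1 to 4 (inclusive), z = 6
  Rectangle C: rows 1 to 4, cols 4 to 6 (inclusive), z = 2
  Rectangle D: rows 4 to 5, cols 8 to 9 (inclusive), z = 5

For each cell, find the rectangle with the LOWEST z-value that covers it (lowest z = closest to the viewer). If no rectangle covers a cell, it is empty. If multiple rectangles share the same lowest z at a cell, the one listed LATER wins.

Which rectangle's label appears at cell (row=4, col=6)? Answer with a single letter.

Answer: C

Derivation:
Check cell (4,6):
  A: rows 4-6 cols 5-6 z=3 -> covers; best now A (z=3)
  B: rows 3-5 cols 1-4 -> outside (col miss)
  C: rows 1-4 cols 4-6 z=2 -> covers; best now C (z=2)
  D: rows 4-5 cols 8-9 -> outside (col miss)
Winner: C at z=2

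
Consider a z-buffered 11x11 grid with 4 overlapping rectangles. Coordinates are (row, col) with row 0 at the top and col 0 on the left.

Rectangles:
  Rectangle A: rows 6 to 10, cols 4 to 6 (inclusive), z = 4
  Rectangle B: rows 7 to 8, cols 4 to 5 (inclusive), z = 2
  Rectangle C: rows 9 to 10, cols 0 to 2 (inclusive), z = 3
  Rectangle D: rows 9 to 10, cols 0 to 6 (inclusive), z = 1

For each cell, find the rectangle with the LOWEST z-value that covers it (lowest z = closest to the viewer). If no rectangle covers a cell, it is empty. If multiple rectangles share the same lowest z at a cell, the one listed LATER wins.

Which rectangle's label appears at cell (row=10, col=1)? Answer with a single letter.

Answer: D

Derivation:
Check cell (10,1):
  A: rows 6-10 cols 4-6 -> outside (col miss)
  B: rows 7-8 cols 4-5 -> outside (row miss)
  C: rows 9-10 cols 0-2 z=3 -> covers; best now C (z=3)
  D: rows 9-10 cols 0-6 z=1 -> covers; best now D (z=1)
Winner: D at z=1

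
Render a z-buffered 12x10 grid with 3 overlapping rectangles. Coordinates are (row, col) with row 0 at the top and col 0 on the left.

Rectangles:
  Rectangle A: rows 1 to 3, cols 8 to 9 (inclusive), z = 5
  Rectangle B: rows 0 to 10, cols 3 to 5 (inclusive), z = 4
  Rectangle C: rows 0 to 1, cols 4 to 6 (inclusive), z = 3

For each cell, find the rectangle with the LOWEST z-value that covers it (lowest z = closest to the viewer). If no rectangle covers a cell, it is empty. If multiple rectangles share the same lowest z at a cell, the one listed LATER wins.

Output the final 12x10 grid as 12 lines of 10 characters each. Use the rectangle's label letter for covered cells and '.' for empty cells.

...BCCC...
...BCCC.AA
...BBB..AA
...BBB..AA
...BBB....
...BBB....
...BBB....
...BBB....
...BBB....
...BBB....
...BBB....
..........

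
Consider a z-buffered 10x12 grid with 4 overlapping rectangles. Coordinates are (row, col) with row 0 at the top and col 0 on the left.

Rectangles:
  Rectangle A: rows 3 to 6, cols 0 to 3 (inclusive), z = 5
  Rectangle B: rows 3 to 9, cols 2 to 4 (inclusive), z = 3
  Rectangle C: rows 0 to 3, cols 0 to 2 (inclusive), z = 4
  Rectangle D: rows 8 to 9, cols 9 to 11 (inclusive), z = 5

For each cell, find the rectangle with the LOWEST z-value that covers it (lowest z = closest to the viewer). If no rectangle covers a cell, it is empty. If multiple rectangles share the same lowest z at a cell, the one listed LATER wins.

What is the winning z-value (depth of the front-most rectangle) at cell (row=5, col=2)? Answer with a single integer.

Answer: 3

Derivation:
Check cell (5,2):
  A: rows 3-6 cols 0-3 z=5 -> covers; best now A (z=5)
  B: rows 3-9 cols 2-4 z=3 -> covers; best now B (z=3)
  C: rows 0-3 cols 0-2 -> outside (row miss)
  D: rows 8-9 cols 9-11 -> outside (row miss)
Winner: B at z=3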